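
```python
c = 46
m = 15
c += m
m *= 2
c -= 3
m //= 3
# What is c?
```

Trace (tracking c):
c = 46  # -> c = 46
m = 15  # -> m = 15
c += m  # -> c = 61
m *= 2  # -> m = 30
c -= 3  # -> c = 58
m //= 3  # -> m = 10

Answer: 58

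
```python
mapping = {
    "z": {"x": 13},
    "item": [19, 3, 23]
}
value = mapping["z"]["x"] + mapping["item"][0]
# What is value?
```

Answer: 32

Derivation:
Trace (tracking value):
mapping = {'z': {'x': 13}, 'item': [19, 3, 23]}  # -> mapping = {'z': {'x': 13}, 'item': [19, 3, 23]}
value = mapping['z']['x'] + mapping['item'][0]  # -> value = 32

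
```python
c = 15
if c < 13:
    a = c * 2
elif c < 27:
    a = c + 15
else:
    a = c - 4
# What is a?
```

Trace (tracking a):
c = 15  # -> c = 15
if c < 13:  # condition is False
elif c < 27:  # condition is True
    a = c + 15  # -> a = 30

Answer: 30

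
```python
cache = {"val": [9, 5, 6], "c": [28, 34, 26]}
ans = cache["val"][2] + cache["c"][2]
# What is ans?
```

Trace (tracking ans):
cache = {'val': [9, 5, 6], 'c': [28, 34, 26]}  # -> cache = {'val': [9, 5, 6], 'c': [28, 34, 26]}
ans = cache['val'][2] + cache['c'][2]  # -> ans = 32

Answer: 32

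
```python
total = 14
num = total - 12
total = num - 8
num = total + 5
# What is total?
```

Trace (tracking total):
total = 14  # -> total = 14
num = total - 12  # -> num = 2
total = num - 8  # -> total = -6
num = total + 5  # -> num = -1

Answer: -6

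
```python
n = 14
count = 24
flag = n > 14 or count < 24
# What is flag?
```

Trace (tracking flag):
n = 14  # -> n = 14
count = 24  # -> count = 24
flag = n > 14 or count < 24  # -> flag = False

Answer: False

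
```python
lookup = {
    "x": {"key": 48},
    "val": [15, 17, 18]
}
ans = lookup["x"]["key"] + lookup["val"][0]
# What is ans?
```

Trace (tracking ans):
lookup = {'x': {'key': 48}, 'val': [15, 17, 18]}  # -> lookup = {'x': {'key': 48}, 'val': [15, 17, 18]}
ans = lookup['x']['key'] + lookup['val'][0]  # -> ans = 63

Answer: 63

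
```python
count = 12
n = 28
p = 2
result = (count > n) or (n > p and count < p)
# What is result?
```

Trace (tracking result):
count = 12  # -> count = 12
n = 28  # -> n = 28
p = 2  # -> p = 2
result = count > n or (n > p and count < p)  # -> result = False

Answer: False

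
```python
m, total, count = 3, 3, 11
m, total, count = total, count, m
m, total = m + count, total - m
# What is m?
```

Trace (tracking m):
m, total, count = (3, 3, 11)  # -> m = 3, total = 3, count = 11
m, total, count = (total, count, m)  # -> m = 3, total = 11, count = 3
m, total = (m + count, total - m)  # -> m = 6, total = 8

Answer: 6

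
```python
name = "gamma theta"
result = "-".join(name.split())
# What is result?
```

Answer: 'gamma-theta'

Derivation:
Trace (tracking result):
name = 'gamma theta'  # -> name = 'gamma theta'
result = '-'.join(name.split())  # -> result = 'gamma-theta'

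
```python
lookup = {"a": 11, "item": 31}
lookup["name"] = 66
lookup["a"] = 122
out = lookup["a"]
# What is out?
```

Trace (tracking out):
lookup = {'a': 11, 'item': 31}  # -> lookup = {'a': 11, 'item': 31}
lookup['name'] = 66  # -> lookup = {'a': 11, 'item': 31, 'name': 66}
lookup['a'] = 122  # -> lookup = {'a': 122, 'item': 31, 'name': 66}
out = lookup['a']  # -> out = 122

Answer: 122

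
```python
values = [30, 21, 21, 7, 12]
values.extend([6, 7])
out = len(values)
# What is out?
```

Answer: 7

Derivation:
Trace (tracking out):
values = [30, 21, 21, 7, 12]  # -> values = [30, 21, 21, 7, 12]
values.extend([6, 7])  # -> values = [30, 21, 21, 7, 12, 6, 7]
out = len(values)  # -> out = 7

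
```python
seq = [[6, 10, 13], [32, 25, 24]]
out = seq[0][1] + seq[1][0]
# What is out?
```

Trace (tracking out):
seq = [[6, 10, 13], [32, 25, 24]]  # -> seq = [[6, 10, 13], [32, 25, 24]]
out = seq[0][1] + seq[1][0]  # -> out = 42

Answer: 42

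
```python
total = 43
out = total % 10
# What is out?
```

Answer: 3

Derivation:
Trace (tracking out):
total = 43  # -> total = 43
out = total % 10  # -> out = 3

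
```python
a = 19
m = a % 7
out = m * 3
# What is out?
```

Trace (tracking out):
a = 19  # -> a = 19
m = a % 7  # -> m = 5
out = m * 3  # -> out = 15

Answer: 15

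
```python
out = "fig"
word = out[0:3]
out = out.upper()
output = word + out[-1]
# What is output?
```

Answer: 'figG'

Derivation:
Trace (tracking output):
out = 'fig'  # -> out = 'fig'
word = out[0:3]  # -> word = 'fig'
out = out.upper()  # -> out = 'FIG'
output = word + out[-1]  # -> output = 'figG'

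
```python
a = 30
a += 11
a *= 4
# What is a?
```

Trace (tracking a):
a = 30  # -> a = 30
a += 11  # -> a = 41
a *= 4  # -> a = 164

Answer: 164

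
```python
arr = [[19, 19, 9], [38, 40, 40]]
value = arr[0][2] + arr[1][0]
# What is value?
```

Trace (tracking value):
arr = [[19, 19, 9], [38, 40, 40]]  # -> arr = [[19, 19, 9], [38, 40, 40]]
value = arr[0][2] + arr[1][0]  # -> value = 47

Answer: 47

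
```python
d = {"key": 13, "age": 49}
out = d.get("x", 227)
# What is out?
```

Trace (tracking out):
d = {'key': 13, 'age': 49}  # -> d = {'key': 13, 'age': 49}
out = d.get('x', 227)  # -> out = 227

Answer: 227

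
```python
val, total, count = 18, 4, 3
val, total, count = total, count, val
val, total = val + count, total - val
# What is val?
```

Trace (tracking val):
val, total, count = (18, 4, 3)  # -> val = 18, total = 4, count = 3
val, total, count = (total, count, val)  # -> val = 4, total = 3, count = 18
val, total = (val + count, total - val)  # -> val = 22, total = -1

Answer: 22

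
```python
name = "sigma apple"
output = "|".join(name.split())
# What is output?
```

Trace (tracking output):
name = 'sigma apple'  # -> name = 'sigma apple'
output = '|'.join(name.split())  # -> output = 'sigma|apple'

Answer: 'sigma|apple'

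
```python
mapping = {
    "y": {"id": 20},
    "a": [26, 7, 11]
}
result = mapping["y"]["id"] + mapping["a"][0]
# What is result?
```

Answer: 46

Derivation:
Trace (tracking result):
mapping = {'y': {'id': 20}, 'a': [26, 7, 11]}  # -> mapping = {'y': {'id': 20}, 'a': [26, 7, 11]}
result = mapping['y']['id'] + mapping['a'][0]  # -> result = 46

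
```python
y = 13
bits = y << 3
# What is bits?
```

Trace (tracking bits):
y = 13  # -> y = 13
bits = y << 3  # -> bits = 104

Answer: 104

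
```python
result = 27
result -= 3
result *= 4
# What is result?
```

Answer: 96

Derivation:
Trace (tracking result):
result = 27  # -> result = 27
result -= 3  # -> result = 24
result *= 4  # -> result = 96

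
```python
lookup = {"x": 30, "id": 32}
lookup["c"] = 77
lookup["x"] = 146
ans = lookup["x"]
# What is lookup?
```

Trace (tracking lookup):
lookup = {'x': 30, 'id': 32}  # -> lookup = {'x': 30, 'id': 32}
lookup['c'] = 77  # -> lookup = {'x': 30, 'id': 32, 'c': 77}
lookup['x'] = 146  # -> lookup = {'x': 146, 'id': 32, 'c': 77}
ans = lookup['x']  # -> ans = 146

Answer: {'x': 146, 'id': 32, 'c': 77}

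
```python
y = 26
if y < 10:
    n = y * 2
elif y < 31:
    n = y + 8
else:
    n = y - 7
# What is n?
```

Answer: 34

Derivation:
Trace (tracking n):
y = 26  # -> y = 26
if y < 10:  # condition is False
elif y < 31:  # condition is True
    n = y + 8  # -> n = 34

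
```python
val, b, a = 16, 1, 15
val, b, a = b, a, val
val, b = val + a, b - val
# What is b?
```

Answer: 14

Derivation:
Trace (tracking b):
val, b, a = (16, 1, 15)  # -> val = 16, b = 1, a = 15
val, b, a = (b, a, val)  # -> val = 1, b = 15, a = 16
val, b = (val + a, b - val)  # -> val = 17, b = 14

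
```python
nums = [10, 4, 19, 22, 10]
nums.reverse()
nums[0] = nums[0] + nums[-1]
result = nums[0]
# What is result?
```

Trace (tracking result):
nums = [10, 4, 19, 22, 10]  # -> nums = [10, 4, 19, 22, 10]
nums.reverse()  # -> nums = [10, 22, 19, 4, 10]
nums[0] = nums[0] + nums[-1]  # -> nums = [20, 22, 19, 4, 10]
result = nums[0]  # -> result = 20

Answer: 20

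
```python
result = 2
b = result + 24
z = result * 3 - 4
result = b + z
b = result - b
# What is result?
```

Answer: 28

Derivation:
Trace (tracking result):
result = 2  # -> result = 2
b = result + 24  # -> b = 26
z = result * 3 - 4  # -> z = 2
result = b + z  # -> result = 28
b = result - b  # -> b = 2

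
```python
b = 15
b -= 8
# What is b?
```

Answer: 7

Derivation:
Trace (tracking b):
b = 15  # -> b = 15
b -= 8  # -> b = 7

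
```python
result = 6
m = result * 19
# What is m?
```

Answer: 114

Derivation:
Trace (tracking m):
result = 6  # -> result = 6
m = result * 19  # -> m = 114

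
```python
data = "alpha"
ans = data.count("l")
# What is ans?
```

Answer: 1

Derivation:
Trace (tracking ans):
data = 'alpha'  # -> data = 'alpha'
ans = data.count('l')  # -> ans = 1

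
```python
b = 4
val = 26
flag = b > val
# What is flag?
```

Answer: False

Derivation:
Trace (tracking flag):
b = 4  # -> b = 4
val = 26  # -> val = 26
flag = b > val  # -> flag = False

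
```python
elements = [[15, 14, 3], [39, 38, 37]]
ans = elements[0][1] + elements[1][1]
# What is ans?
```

Answer: 52

Derivation:
Trace (tracking ans):
elements = [[15, 14, 3], [39, 38, 37]]  # -> elements = [[15, 14, 3], [39, 38, 37]]
ans = elements[0][1] + elements[1][1]  # -> ans = 52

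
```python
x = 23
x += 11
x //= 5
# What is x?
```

Trace (tracking x):
x = 23  # -> x = 23
x += 11  # -> x = 34
x //= 5  # -> x = 6

Answer: 6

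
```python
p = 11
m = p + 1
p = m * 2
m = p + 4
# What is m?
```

Trace (tracking m):
p = 11  # -> p = 11
m = p + 1  # -> m = 12
p = m * 2  # -> p = 24
m = p + 4  # -> m = 28

Answer: 28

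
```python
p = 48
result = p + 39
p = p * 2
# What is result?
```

Answer: 87

Derivation:
Trace (tracking result):
p = 48  # -> p = 48
result = p + 39  # -> result = 87
p = p * 2  # -> p = 96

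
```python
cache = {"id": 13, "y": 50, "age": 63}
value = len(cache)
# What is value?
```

Answer: 3

Derivation:
Trace (tracking value):
cache = {'id': 13, 'y': 50, 'age': 63}  # -> cache = {'id': 13, 'y': 50, 'age': 63}
value = len(cache)  # -> value = 3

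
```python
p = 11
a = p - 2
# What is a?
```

Answer: 9

Derivation:
Trace (tracking a):
p = 11  # -> p = 11
a = p - 2  # -> a = 9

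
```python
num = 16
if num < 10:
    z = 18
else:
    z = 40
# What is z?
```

Answer: 40

Derivation:
Trace (tracking z):
num = 16  # -> num = 16
if num < 10:  # condition is False
else:
    z = 40  # -> z = 40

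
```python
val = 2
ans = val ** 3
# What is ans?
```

Trace (tracking ans):
val = 2  # -> val = 2
ans = val ** 3  # -> ans = 8

Answer: 8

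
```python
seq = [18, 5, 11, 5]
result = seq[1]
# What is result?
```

Trace (tracking result):
seq = [18, 5, 11, 5]  # -> seq = [18, 5, 11, 5]
result = seq[1]  # -> result = 5

Answer: 5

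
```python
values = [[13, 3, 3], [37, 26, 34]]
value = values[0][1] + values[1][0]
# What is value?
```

Trace (tracking value):
values = [[13, 3, 3], [37, 26, 34]]  # -> values = [[13, 3, 3], [37, 26, 34]]
value = values[0][1] + values[1][0]  # -> value = 40

Answer: 40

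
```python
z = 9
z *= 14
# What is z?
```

Trace (tracking z):
z = 9  # -> z = 9
z *= 14  # -> z = 126

Answer: 126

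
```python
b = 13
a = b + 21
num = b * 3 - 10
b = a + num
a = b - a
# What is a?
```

Trace (tracking a):
b = 13  # -> b = 13
a = b + 21  # -> a = 34
num = b * 3 - 10  # -> num = 29
b = a + num  # -> b = 63
a = b - a  # -> a = 29

Answer: 29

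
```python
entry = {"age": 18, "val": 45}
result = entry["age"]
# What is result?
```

Answer: 18

Derivation:
Trace (tracking result):
entry = {'age': 18, 'val': 45}  # -> entry = {'age': 18, 'val': 45}
result = entry['age']  # -> result = 18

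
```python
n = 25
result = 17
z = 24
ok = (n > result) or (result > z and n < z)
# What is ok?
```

Trace (tracking ok):
n = 25  # -> n = 25
result = 17  # -> result = 17
z = 24  # -> z = 24
ok = n > result or (result > z and n < z)  # -> ok = True

Answer: True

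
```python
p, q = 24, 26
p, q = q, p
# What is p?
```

Trace (tracking p):
p, q = (24, 26)  # -> p = 24, q = 26
p, q = (q, p)  # -> p = 26, q = 24

Answer: 26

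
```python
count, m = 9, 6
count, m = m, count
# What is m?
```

Answer: 9

Derivation:
Trace (tracking m):
count, m = (9, 6)  # -> count = 9, m = 6
count, m = (m, count)  # -> count = 6, m = 9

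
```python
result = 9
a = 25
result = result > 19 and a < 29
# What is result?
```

Answer: False

Derivation:
Trace (tracking result):
result = 9  # -> result = 9
a = 25  # -> a = 25
result = result > 19 and a < 29  # -> result = False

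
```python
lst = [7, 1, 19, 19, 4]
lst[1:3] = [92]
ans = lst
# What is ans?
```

Answer: [7, 92, 19, 4]

Derivation:
Trace (tracking ans):
lst = [7, 1, 19, 19, 4]  # -> lst = [7, 1, 19, 19, 4]
lst[1:3] = [92]  # -> lst = [7, 92, 19, 4]
ans = lst  # -> ans = [7, 92, 19, 4]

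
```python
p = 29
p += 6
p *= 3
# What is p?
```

Answer: 105

Derivation:
Trace (tracking p):
p = 29  # -> p = 29
p += 6  # -> p = 35
p *= 3  # -> p = 105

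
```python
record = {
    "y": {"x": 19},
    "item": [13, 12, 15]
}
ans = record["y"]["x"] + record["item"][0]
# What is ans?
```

Answer: 32

Derivation:
Trace (tracking ans):
record = {'y': {'x': 19}, 'item': [13, 12, 15]}  # -> record = {'y': {'x': 19}, 'item': [13, 12, 15]}
ans = record['y']['x'] + record['item'][0]  # -> ans = 32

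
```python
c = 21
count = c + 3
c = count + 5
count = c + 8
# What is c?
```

Answer: 29

Derivation:
Trace (tracking c):
c = 21  # -> c = 21
count = c + 3  # -> count = 24
c = count + 5  # -> c = 29
count = c + 8  # -> count = 37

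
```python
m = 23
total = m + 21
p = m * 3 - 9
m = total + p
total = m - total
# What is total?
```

Trace (tracking total):
m = 23  # -> m = 23
total = m + 21  # -> total = 44
p = m * 3 - 9  # -> p = 60
m = total + p  # -> m = 104
total = m - total  # -> total = 60

Answer: 60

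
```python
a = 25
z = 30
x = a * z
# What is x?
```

Trace (tracking x):
a = 25  # -> a = 25
z = 30  # -> z = 30
x = a * z  # -> x = 750

Answer: 750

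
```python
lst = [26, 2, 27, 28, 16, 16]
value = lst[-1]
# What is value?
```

Trace (tracking value):
lst = [26, 2, 27, 28, 16, 16]  # -> lst = [26, 2, 27, 28, 16, 16]
value = lst[-1]  # -> value = 16

Answer: 16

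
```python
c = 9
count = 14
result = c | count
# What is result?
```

Trace (tracking result):
c = 9  # -> c = 9
count = 14  # -> count = 14
result = c | count  # -> result = 15

Answer: 15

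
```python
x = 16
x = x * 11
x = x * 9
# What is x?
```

Trace (tracking x):
x = 16  # -> x = 16
x = x * 11  # -> x = 176
x = x * 9  # -> x = 1584

Answer: 1584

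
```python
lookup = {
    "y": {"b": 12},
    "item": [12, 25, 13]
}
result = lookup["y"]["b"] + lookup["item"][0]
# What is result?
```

Answer: 24

Derivation:
Trace (tracking result):
lookup = {'y': {'b': 12}, 'item': [12, 25, 13]}  # -> lookup = {'y': {'b': 12}, 'item': [12, 25, 13]}
result = lookup['y']['b'] + lookup['item'][0]  # -> result = 24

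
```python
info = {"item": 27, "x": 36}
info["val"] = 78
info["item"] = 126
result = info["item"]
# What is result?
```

Trace (tracking result):
info = {'item': 27, 'x': 36}  # -> info = {'item': 27, 'x': 36}
info['val'] = 78  # -> info = {'item': 27, 'x': 36, 'val': 78}
info['item'] = 126  # -> info = {'item': 126, 'x': 36, 'val': 78}
result = info['item']  # -> result = 126

Answer: 126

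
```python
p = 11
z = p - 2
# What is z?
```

Trace (tracking z):
p = 11  # -> p = 11
z = p - 2  # -> z = 9

Answer: 9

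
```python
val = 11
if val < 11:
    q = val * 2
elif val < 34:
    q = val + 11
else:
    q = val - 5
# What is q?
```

Trace (tracking q):
val = 11  # -> val = 11
if val < 11:  # condition is False
elif val < 34:  # condition is True
    q = val + 11  # -> q = 22

Answer: 22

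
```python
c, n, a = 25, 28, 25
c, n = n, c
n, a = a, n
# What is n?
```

Trace (tracking n):
c, n, a = (25, 28, 25)  # -> c = 25, n = 28, a = 25
c, n = (n, c)  # -> c = 28, n = 25
n, a = (a, n)  # -> n = 25, a = 25

Answer: 25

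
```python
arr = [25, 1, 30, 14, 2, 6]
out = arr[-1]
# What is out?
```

Trace (tracking out):
arr = [25, 1, 30, 14, 2, 6]  # -> arr = [25, 1, 30, 14, 2, 6]
out = arr[-1]  # -> out = 6

Answer: 6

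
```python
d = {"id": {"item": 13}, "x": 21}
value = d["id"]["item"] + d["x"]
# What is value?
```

Trace (tracking value):
d = {'id': {'item': 13}, 'x': 21}  # -> d = {'id': {'item': 13}, 'x': 21}
value = d['id']['item'] + d['x']  # -> value = 34

Answer: 34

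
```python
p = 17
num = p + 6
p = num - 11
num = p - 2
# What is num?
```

Answer: 10

Derivation:
Trace (tracking num):
p = 17  # -> p = 17
num = p + 6  # -> num = 23
p = num - 11  # -> p = 12
num = p - 2  # -> num = 10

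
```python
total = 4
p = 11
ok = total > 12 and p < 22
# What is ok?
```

Answer: False

Derivation:
Trace (tracking ok):
total = 4  # -> total = 4
p = 11  # -> p = 11
ok = total > 12 and p < 22  # -> ok = False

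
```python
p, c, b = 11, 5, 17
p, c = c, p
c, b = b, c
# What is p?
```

Answer: 5

Derivation:
Trace (tracking p):
p, c, b = (11, 5, 17)  # -> p = 11, c = 5, b = 17
p, c = (c, p)  # -> p = 5, c = 11
c, b = (b, c)  # -> c = 17, b = 11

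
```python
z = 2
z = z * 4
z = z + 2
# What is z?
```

Trace (tracking z):
z = 2  # -> z = 2
z = z * 4  # -> z = 8
z = z + 2  # -> z = 10

Answer: 10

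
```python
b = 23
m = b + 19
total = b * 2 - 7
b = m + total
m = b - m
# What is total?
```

Trace (tracking total):
b = 23  # -> b = 23
m = b + 19  # -> m = 42
total = b * 2 - 7  # -> total = 39
b = m + total  # -> b = 81
m = b - m  # -> m = 39

Answer: 39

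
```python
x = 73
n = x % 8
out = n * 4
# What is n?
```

Answer: 1

Derivation:
Trace (tracking n):
x = 73  # -> x = 73
n = x % 8  # -> n = 1
out = n * 4  # -> out = 4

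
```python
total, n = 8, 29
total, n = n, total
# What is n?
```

Trace (tracking n):
total, n = (8, 29)  # -> total = 8, n = 29
total, n = (n, total)  # -> total = 29, n = 8

Answer: 8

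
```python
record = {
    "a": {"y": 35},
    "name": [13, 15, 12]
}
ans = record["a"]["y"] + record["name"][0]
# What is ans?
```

Answer: 48

Derivation:
Trace (tracking ans):
record = {'a': {'y': 35}, 'name': [13, 15, 12]}  # -> record = {'a': {'y': 35}, 'name': [13, 15, 12]}
ans = record['a']['y'] + record['name'][0]  # -> ans = 48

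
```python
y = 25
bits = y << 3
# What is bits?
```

Trace (tracking bits):
y = 25  # -> y = 25
bits = y << 3  # -> bits = 200

Answer: 200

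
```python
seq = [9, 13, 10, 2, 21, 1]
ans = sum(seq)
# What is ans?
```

Trace (tracking ans):
seq = [9, 13, 10, 2, 21, 1]  # -> seq = [9, 13, 10, 2, 21, 1]
ans = sum(seq)  # -> ans = 56

Answer: 56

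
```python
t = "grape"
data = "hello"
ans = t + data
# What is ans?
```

Answer: 'grapehello'

Derivation:
Trace (tracking ans):
t = 'grape'  # -> t = 'grape'
data = 'hello'  # -> data = 'hello'
ans = t + data  # -> ans = 'grapehello'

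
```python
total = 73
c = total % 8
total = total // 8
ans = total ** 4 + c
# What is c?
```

Answer: 1

Derivation:
Trace (tracking c):
total = 73  # -> total = 73
c = total % 8  # -> c = 1
total = total // 8  # -> total = 9
ans = total ** 4 + c  # -> ans = 6562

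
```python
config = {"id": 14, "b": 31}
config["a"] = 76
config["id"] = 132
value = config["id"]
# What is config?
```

Trace (tracking config):
config = {'id': 14, 'b': 31}  # -> config = {'id': 14, 'b': 31}
config['a'] = 76  # -> config = {'id': 14, 'b': 31, 'a': 76}
config['id'] = 132  # -> config = {'id': 132, 'b': 31, 'a': 76}
value = config['id']  # -> value = 132

Answer: {'id': 132, 'b': 31, 'a': 76}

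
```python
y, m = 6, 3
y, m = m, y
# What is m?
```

Trace (tracking m):
y, m = (6, 3)  # -> y = 6, m = 3
y, m = (m, y)  # -> y = 3, m = 6

Answer: 6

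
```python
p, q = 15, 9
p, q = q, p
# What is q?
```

Answer: 15

Derivation:
Trace (tracking q):
p, q = (15, 9)  # -> p = 15, q = 9
p, q = (q, p)  # -> p = 9, q = 15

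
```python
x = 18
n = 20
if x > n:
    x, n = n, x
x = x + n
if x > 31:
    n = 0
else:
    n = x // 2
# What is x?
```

Answer: 38

Derivation:
Trace (tracking x):
x = 18  # -> x = 18
n = 20  # -> n = 20
if x > n:  # condition is False
x = x + n  # -> x = 38
if x > 31:  # condition is True
    n = 0  # -> n = 0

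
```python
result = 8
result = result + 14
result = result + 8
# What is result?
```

Trace (tracking result):
result = 8  # -> result = 8
result = result + 14  # -> result = 22
result = result + 8  # -> result = 30

Answer: 30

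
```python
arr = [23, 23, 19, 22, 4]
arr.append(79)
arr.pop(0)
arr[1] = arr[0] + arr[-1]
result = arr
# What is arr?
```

Trace (tracking arr):
arr = [23, 23, 19, 22, 4]  # -> arr = [23, 23, 19, 22, 4]
arr.append(79)  # -> arr = [23, 23, 19, 22, 4, 79]
arr.pop(0)  # -> arr = [23, 19, 22, 4, 79]
arr[1] = arr[0] + arr[-1]  # -> arr = [23, 102, 22, 4, 79]
result = arr  # -> result = [23, 102, 22, 4, 79]

Answer: [23, 102, 22, 4, 79]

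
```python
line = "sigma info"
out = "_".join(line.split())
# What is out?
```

Trace (tracking out):
line = 'sigma info'  # -> line = 'sigma info'
out = '_'.join(line.split())  # -> out = 'sigma_info'

Answer: 'sigma_info'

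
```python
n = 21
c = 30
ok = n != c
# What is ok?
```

Answer: True

Derivation:
Trace (tracking ok):
n = 21  # -> n = 21
c = 30  # -> c = 30
ok = n != c  # -> ok = True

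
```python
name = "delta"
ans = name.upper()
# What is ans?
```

Answer: 'DELTA'

Derivation:
Trace (tracking ans):
name = 'delta'  # -> name = 'delta'
ans = name.upper()  # -> ans = 'DELTA'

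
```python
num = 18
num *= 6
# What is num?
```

Trace (tracking num):
num = 18  # -> num = 18
num *= 6  # -> num = 108

Answer: 108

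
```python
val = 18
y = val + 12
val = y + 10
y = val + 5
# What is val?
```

Answer: 40

Derivation:
Trace (tracking val):
val = 18  # -> val = 18
y = val + 12  # -> y = 30
val = y + 10  # -> val = 40
y = val + 5  # -> y = 45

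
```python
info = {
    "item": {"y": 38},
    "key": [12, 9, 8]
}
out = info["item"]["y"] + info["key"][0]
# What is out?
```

Answer: 50

Derivation:
Trace (tracking out):
info = {'item': {'y': 38}, 'key': [12, 9, 8]}  # -> info = {'item': {'y': 38}, 'key': [12, 9, 8]}
out = info['item']['y'] + info['key'][0]  # -> out = 50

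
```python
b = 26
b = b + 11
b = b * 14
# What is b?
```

Answer: 518

Derivation:
Trace (tracking b):
b = 26  # -> b = 26
b = b + 11  # -> b = 37
b = b * 14  # -> b = 518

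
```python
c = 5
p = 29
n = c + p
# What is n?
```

Trace (tracking n):
c = 5  # -> c = 5
p = 29  # -> p = 29
n = c + p  # -> n = 34

Answer: 34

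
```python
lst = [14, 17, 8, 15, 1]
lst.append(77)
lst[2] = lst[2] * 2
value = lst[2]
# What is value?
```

Answer: 16

Derivation:
Trace (tracking value):
lst = [14, 17, 8, 15, 1]  # -> lst = [14, 17, 8, 15, 1]
lst.append(77)  # -> lst = [14, 17, 8, 15, 1, 77]
lst[2] = lst[2] * 2  # -> lst = [14, 17, 16, 15, 1, 77]
value = lst[2]  # -> value = 16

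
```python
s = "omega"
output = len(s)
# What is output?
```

Trace (tracking output):
s = 'omega'  # -> s = 'omega'
output = len(s)  # -> output = 5

Answer: 5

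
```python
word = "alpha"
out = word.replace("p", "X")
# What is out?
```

Answer: 'alXha'

Derivation:
Trace (tracking out):
word = 'alpha'  # -> word = 'alpha'
out = word.replace('p', 'X')  # -> out = 'alXha'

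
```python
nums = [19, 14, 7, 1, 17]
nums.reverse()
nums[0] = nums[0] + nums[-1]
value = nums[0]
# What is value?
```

Trace (tracking value):
nums = [19, 14, 7, 1, 17]  # -> nums = [19, 14, 7, 1, 17]
nums.reverse()  # -> nums = [17, 1, 7, 14, 19]
nums[0] = nums[0] + nums[-1]  # -> nums = [36, 1, 7, 14, 19]
value = nums[0]  # -> value = 36

Answer: 36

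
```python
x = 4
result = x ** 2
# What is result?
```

Answer: 16

Derivation:
Trace (tracking result):
x = 4  # -> x = 4
result = x ** 2  # -> result = 16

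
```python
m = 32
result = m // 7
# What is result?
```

Answer: 4

Derivation:
Trace (tracking result):
m = 32  # -> m = 32
result = m // 7  # -> result = 4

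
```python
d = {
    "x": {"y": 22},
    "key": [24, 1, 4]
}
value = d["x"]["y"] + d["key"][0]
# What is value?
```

Answer: 46

Derivation:
Trace (tracking value):
d = {'x': {'y': 22}, 'key': [24, 1, 4]}  # -> d = {'x': {'y': 22}, 'key': [24, 1, 4]}
value = d['x']['y'] + d['key'][0]  # -> value = 46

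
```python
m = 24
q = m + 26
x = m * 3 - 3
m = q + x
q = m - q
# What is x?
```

Trace (tracking x):
m = 24  # -> m = 24
q = m + 26  # -> q = 50
x = m * 3 - 3  # -> x = 69
m = q + x  # -> m = 119
q = m - q  # -> q = 69

Answer: 69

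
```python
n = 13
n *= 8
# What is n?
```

Answer: 104

Derivation:
Trace (tracking n):
n = 13  # -> n = 13
n *= 8  # -> n = 104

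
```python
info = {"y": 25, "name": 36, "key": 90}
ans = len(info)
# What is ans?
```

Answer: 3

Derivation:
Trace (tracking ans):
info = {'y': 25, 'name': 36, 'key': 90}  # -> info = {'y': 25, 'name': 36, 'key': 90}
ans = len(info)  # -> ans = 3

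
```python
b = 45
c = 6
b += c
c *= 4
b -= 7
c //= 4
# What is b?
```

Answer: 44

Derivation:
Trace (tracking b):
b = 45  # -> b = 45
c = 6  # -> c = 6
b += c  # -> b = 51
c *= 4  # -> c = 24
b -= 7  # -> b = 44
c //= 4  # -> c = 6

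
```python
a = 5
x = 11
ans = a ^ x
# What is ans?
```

Trace (tracking ans):
a = 5  # -> a = 5
x = 11  # -> x = 11
ans = a ^ x  # -> ans = 14

Answer: 14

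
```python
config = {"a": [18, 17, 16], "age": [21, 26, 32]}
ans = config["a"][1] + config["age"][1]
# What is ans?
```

Answer: 43

Derivation:
Trace (tracking ans):
config = {'a': [18, 17, 16], 'age': [21, 26, 32]}  # -> config = {'a': [18, 17, 16], 'age': [21, 26, 32]}
ans = config['a'][1] + config['age'][1]  # -> ans = 43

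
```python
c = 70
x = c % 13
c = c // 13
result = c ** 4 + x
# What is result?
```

Trace (tracking result):
c = 70  # -> c = 70
x = c % 13  # -> x = 5
c = c // 13  # -> c = 5
result = c ** 4 + x  # -> result = 630

Answer: 630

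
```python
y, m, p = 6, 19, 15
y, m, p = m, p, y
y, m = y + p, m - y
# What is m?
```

Trace (tracking m):
y, m, p = (6, 19, 15)  # -> y = 6, m = 19, p = 15
y, m, p = (m, p, y)  # -> y = 19, m = 15, p = 6
y, m = (y + p, m - y)  # -> y = 25, m = -4

Answer: -4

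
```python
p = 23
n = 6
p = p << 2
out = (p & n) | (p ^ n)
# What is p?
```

Trace (tracking p):
p = 23  # -> p = 23
n = 6  # -> n = 6
p = p << 2  # -> p = 92
out = p & n | p ^ n  # -> out = 94

Answer: 92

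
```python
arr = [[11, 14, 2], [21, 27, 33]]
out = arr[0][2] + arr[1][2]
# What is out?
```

Answer: 35

Derivation:
Trace (tracking out):
arr = [[11, 14, 2], [21, 27, 33]]  # -> arr = [[11, 14, 2], [21, 27, 33]]
out = arr[0][2] + arr[1][2]  # -> out = 35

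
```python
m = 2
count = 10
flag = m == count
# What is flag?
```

Answer: False

Derivation:
Trace (tracking flag):
m = 2  # -> m = 2
count = 10  # -> count = 10
flag = m == count  # -> flag = False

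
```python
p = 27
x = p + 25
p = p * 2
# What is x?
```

Answer: 52

Derivation:
Trace (tracking x):
p = 27  # -> p = 27
x = p + 25  # -> x = 52
p = p * 2  # -> p = 54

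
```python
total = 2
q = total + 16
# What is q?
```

Answer: 18

Derivation:
Trace (tracking q):
total = 2  # -> total = 2
q = total + 16  # -> q = 18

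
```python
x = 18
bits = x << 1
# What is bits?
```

Trace (tracking bits):
x = 18  # -> x = 18
bits = x << 1  # -> bits = 36

Answer: 36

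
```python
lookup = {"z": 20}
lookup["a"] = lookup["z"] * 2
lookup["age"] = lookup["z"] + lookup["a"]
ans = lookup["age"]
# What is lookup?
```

Answer: {'z': 20, 'a': 40, 'age': 60}

Derivation:
Trace (tracking lookup):
lookup = {'z': 20}  # -> lookup = {'z': 20}
lookup['a'] = lookup['z'] * 2  # -> lookup = {'z': 20, 'a': 40}
lookup['age'] = lookup['z'] + lookup['a']  # -> lookup = {'z': 20, 'a': 40, 'age': 60}
ans = lookup['age']  # -> ans = 60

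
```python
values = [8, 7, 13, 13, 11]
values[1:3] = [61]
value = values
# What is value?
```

Trace (tracking value):
values = [8, 7, 13, 13, 11]  # -> values = [8, 7, 13, 13, 11]
values[1:3] = [61]  # -> values = [8, 61, 13, 11]
value = values  # -> value = [8, 61, 13, 11]

Answer: [8, 61, 13, 11]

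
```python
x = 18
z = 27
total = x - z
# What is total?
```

Trace (tracking total):
x = 18  # -> x = 18
z = 27  # -> z = 27
total = x - z  # -> total = -9

Answer: -9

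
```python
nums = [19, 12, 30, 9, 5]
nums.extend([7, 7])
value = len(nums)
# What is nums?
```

Trace (tracking nums):
nums = [19, 12, 30, 9, 5]  # -> nums = [19, 12, 30, 9, 5]
nums.extend([7, 7])  # -> nums = [19, 12, 30, 9, 5, 7, 7]
value = len(nums)  # -> value = 7

Answer: [19, 12, 30, 9, 5, 7, 7]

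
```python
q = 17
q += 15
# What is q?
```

Trace (tracking q):
q = 17  # -> q = 17
q += 15  # -> q = 32

Answer: 32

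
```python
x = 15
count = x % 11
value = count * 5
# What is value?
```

Answer: 20

Derivation:
Trace (tracking value):
x = 15  # -> x = 15
count = x % 11  # -> count = 4
value = count * 5  # -> value = 20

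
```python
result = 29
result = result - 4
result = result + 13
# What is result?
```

Trace (tracking result):
result = 29  # -> result = 29
result = result - 4  # -> result = 25
result = result + 13  # -> result = 38

Answer: 38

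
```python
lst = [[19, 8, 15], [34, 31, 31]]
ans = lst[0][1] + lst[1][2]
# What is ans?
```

Trace (tracking ans):
lst = [[19, 8, 15], [34, 31, 31]]  # -> lst = [[19, 8, 15], [34, 31, 31]]
ans = lst[0][1] + lst[1][2]  # -> ans = 39

Answer: 39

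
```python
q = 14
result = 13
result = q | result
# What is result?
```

Trace (tracking result):
q = 14  # -> q = 14
result = 13  # -> result = 13
result = q | result  # -> result = 15

Answer: 15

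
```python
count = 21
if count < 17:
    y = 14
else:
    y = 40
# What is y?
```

Answer: 40

Derivation:
Trace (tracking y):
count = 21  # -> count = 21
if count < 17:  # condition is False
else:
    y = 40  # -> y = 40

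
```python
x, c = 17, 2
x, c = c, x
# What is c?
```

Trace (tracking c):
x, c = (17, 2)  # -> x = 17, c = 2
x, c = (c, x)  # -> x = 2, c = 17

Answer: 17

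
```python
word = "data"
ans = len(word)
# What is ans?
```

Trace (tracking ans):
word = 'data'  # -> word = 'data'
ans = len(word)  # -> ans = 4

Answer: 4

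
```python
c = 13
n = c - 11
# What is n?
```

Trace (tracking n):
c = 13  # -> c = 13
n = c - 11  # -> n = 2

Answer: 2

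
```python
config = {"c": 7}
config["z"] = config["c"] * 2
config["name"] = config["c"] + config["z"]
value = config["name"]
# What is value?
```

Answer: 21

Derivation:
Trace (tracking value):
config = {'c': 7}  # -> config = {'c': 7}
config['z'] = config['c'] * 2  # -> config = {'c': 7, 'z': 14}
config['name'] = config['c'] + config['z']  # -> config = {'c': 7, 'z': 14, 'name': 21}
value = config['name']  # -> value = 21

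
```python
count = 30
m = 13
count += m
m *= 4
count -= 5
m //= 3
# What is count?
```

Answer: 38

Derivation:
Trace (tracking count):
count = 30  # -> count = 30
m = 13  # -> m = 13
count += m  # -> count = 43
m *= 4  # -> m = 52
count -= 5  # -> count = 38
m //= 3  # -> m = 17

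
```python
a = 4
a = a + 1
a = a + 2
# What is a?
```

Answer: 7

Derivation:
Trace (tracking a):
a = 4  # -> a = 4
a = a + 1  # -> a = 5
a = a + 2  # -> a = 7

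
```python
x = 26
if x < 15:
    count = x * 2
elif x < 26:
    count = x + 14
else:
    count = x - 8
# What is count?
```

Answer: 18

Derivation:
Trace (tracking count):
x = 26  # -> x = 26
if x < 15:  # condition is False
elif x < 26:  # condition is False
else:
    count = x - 8  # -> count = 18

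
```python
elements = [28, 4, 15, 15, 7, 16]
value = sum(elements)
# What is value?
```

Answer: 85

Derivation:
Trace (tracking value):
elements = [28, 4, 15, 15, 7, 16]  # -> elements = [28, 4, 15, 15, 7, 16]
value = sum(elements)  # -> value = 85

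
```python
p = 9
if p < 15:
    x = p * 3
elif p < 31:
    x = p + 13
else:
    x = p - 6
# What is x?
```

Trace (tracking x):
p = 9  # -> p = 9
if p < 15:  # condition is True
    x = p * 3  # -> x = 27

Answer: 27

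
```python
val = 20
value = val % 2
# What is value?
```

Trace (tracking value):
val = 20  # -> val = 20
value = val % 2  # -> value = 0

Answer: 0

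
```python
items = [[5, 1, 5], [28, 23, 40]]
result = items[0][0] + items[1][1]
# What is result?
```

Answer: 28

Derivation:
Trace (tracking result):
items = [[5, 1, 5], [28, 23, 40]]  # -> items = [[5, 1, 5], [28, 23, 40]]
result = items[0][0] + items[1][1]  # -> result = 28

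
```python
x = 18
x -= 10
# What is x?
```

Trace (tracking x):
x = 18  # -> x = 18
x -= 10  # -> x = 8

Answer: 8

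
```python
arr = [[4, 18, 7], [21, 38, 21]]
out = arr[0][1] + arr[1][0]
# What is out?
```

Trace (tracking out):
arr = [[4, 18, 7], [21, 38, 21]]  # -> arr = [[4, 18, 7], [21, 38, 21]]
out = arr[0][1] + arr[1][0]  # -> out = 39

Answer: 39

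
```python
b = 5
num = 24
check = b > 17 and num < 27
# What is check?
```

Trace (tracking check):
b = 5  # -> b = 5
num = 24  # -> num = 24
check = b > 17 and num < 27  # -> check = False

Answer: False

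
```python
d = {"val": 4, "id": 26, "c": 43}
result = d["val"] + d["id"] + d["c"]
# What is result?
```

Trace (tracking result):
d = {'val': 4, 'id': 26, 'c': 43}  # -> d = {'val': 4, 'id': 26, 'c': 43}
result = d['val'] + d['id'] + d['c']  # -> result = 73

Answer: 73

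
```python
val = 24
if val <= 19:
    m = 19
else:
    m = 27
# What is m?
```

Trace (tracking m):
val = 24  # -> val = 24
if val <= 19:  # condition is False
else:
    m = 27  # -> m = 27

Answer: 27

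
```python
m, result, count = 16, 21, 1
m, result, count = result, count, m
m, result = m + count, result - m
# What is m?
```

Answer: 37

Derivation:
Trace (tracking m):
m, result, count = (16, 21, 1)  # -> m = 16, result = 21, count = 1
m, result, count = (result, count, m)  # -> m = 21, result = 1, count = 16
m, result = (m + count, result - m)  # -> m = 37, result = -20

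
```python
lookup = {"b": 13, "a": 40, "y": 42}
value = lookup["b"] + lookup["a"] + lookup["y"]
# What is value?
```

Answer: 95

Derivation:
Trace (tracking value):
lookup = {'b': 13, 'a': 40, 'y': 42}  # -> lookup = {'b': 13, 'a': 40, 'y': 42}
value = lookup['b'] + lookup['a'] + lookup['y']  # -> value = 95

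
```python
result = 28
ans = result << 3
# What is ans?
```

Answer: 224

Derivation:
Trace (tracking ans):
result = 28  # -> result = 28
ans = result << 3  # -> ans = 224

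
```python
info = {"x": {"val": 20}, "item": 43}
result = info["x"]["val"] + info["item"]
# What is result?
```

Answer: 63

Derivation:
Trace (tracking result):
info = {'x': {'val': 20}, 'item': 43}  # -> info = {'x': {'val': 20}, 'item': 43}
result = info['x']['val'] + info['item']  # -> result = 63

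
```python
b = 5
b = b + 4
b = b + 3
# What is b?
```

Trace (tracking b):
b = 5  # -> b = 5
b = b + 4  # -> b = 9
b = b + 3  # -> b = 12

Answer: 12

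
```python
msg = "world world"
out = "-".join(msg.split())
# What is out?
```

Trace (tracking out):
msg = 'world world'  # -> msg = 'world world'
out = '-'.join(msg.split())  # -> out = 'world-world'

Answer: 'world-world'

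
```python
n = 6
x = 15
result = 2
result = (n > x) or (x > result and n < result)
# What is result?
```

Answer: False

Derivation:
Trace (tracking result):
n = 6  # -> n = 6
x = 15  # -> x = 15
result = 2  # -> result = 2
result = n > x or (x > result and n < result)  # -> result = False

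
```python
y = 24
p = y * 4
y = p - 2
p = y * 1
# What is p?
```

Trace (tracking p):
y = 24  # -> y = 24
p = y * 4  # -> p = 96
y = p - 2  # -> y = 94
p = y * 1  # -> p = 94

Answer: 94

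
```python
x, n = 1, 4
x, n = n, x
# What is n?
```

Answer: 1

Derivation:
Trace (tracking n):
x, n = (1, 4)  # -> x = 1, n = 4
x, n = (n, x)  # -> x = 4, n = 1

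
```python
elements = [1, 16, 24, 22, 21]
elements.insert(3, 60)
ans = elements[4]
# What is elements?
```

Answer: [1, 16, 24, 60, 22, 21]

Derivation:
Trace (tracking elements):
elements = [1, 16, 24, 22, 21]  # -> elements = [1, 16, 24, 22, 21]
elements.insert(3, 60)  # -> elements = [1, 16, 24, 60, 22, 21]
ans = elements[4]  # -> ans = 22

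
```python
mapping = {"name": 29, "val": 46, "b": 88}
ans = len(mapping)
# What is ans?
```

Trace (tracking ans):
mapping = {'name': 29, 'val': 46, 'b': 88}  # -> mapping = {'name': 29, 'val': 46, 'b': 88}
ans = len(mapping)  # -> ans = 3

Answer: 3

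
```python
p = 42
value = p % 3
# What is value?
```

Trace (tracking value):
p = 42  # -> p = 42
value = p % 3  # -> value = 0

Answer: 0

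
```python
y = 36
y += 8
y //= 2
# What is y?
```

Trace (tracking y):
y = 36  # -> y = 36
y += 8  # -> y = 44
y //= 2  # -> y = 22

Answer: 22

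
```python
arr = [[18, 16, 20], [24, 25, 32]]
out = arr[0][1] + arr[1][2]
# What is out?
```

Answer: 48

Derivation:
Trace (tracking out):
arr = [[18, 16, 20], [24, 25, 32]]  # -> arr = [[18, 16, 20], [24, 25, 32]]
out = arr[0][1] + arr[1][2]  # -> out = 48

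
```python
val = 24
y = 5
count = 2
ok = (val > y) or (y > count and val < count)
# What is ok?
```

Answer: True

Derivation:
Trace (tracking ok):
val = 24  # -> val = 24
y = 5  # -> y = 5
count = 2  # -> count = 2
ok = val > y or (y > count and val < count)  # -> ok = True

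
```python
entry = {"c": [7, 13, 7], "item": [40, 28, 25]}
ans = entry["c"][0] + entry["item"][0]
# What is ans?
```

Answer: 47

Derivation:
Trace (tracking ans):
entry = {'c': [7, 13, 7], 'item': [40, 28, 25]}  # -> entry = {'c': [7, 13, 7], 'item': [40, 28, 25]}
ans = entry['c'][0] + entry['item'][0]  # -> ans = 47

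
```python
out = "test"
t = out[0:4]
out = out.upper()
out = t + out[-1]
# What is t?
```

Answer: 'test'

Derivation:
Trace (tracking t):
out = 'test'  # -> out = 'test'
t = out[0:4]  # -> t = 'test'
out = out.upper()  # -> out = 'TEST'
out = t + out[-1]  # -> out = 'testT'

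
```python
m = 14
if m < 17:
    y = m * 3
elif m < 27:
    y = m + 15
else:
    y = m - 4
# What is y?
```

Answer: 42

Derivation:
Trace (tracking y):
m = 14  # -> m = 14
if m < 17:  # condition is True
    y = m * 3  # -> y = 42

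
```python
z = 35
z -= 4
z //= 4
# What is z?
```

Answer: 7

Derivation:
Trace (tracking z):
z = 35  # -> z = 35
z -= 4  # -> z = 31
z //= 4  # -> z = 7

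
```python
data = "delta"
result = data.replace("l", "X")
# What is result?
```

Trace (tracking result):
data = 'delta'  # -> data = 'delta'
result = data.replace('l', 'X')  # -> result = 'deXta'

Answer: 'deXta'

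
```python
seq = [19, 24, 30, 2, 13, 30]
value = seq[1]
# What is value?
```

Trace (tracking value):
seq = [19, 24, 30, 2, 13, 30]  # -> seq = [19, 24, 30, 2, 13, 30]
value = seq[1]  # -> value = 24

Answer: 24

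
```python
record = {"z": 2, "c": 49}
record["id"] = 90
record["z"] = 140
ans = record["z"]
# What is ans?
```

Trace (tracking ans):
record = {'z': 2, 'c': 49}  # -> record = {'z': 2, 'c': 49}
record['id'] = 90  # -> record = {'z': 2, 'c': 49, 'id': 90}
record['z'] = 140  # -> record = {'z': 140, 'c': 49, 'id': 90}
ans = record['z']  # -> ans = 140

Answer: 140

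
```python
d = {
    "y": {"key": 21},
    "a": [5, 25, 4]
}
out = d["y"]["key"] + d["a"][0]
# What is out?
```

Trace (tracking out):
d = {'y': {'key': 21}, 'a': [5, 25, 4]}  # -> d = {'y': {'key': 21}, 'a': [5, 25, 4]}
out = d['y']['key'] + d['a'][0]  # -> out = 26

Answer: 26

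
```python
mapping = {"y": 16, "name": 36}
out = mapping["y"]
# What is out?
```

Answer: 16

Derivation:
Trace (tracking out):
mapping = {'y': 16, 'name': 36}  # -> mapping = {'y': 16, 'name': 36}
out = mapping['y']  # -> out = 16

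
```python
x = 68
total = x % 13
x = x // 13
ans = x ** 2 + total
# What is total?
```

Answer: 3

Derivation:
Trace (tracking total):
x = 68  # -> x = 68
total = x % 13  # -> total = 3
x = x // 13  # -> x = 5
ans = x ** 2 + total  # -> ans = 28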